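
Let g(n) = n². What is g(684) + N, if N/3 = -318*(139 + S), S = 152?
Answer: 190242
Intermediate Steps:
N = -277614 (N = 3*(-318*(139 + 152)) = 3*(-318*291) = 3*(-92538) = -277614)
g(684) + N = 684² - 277614 = 467856 - 277614 = 190242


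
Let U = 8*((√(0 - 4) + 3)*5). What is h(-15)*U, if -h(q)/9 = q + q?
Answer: 32400 + 21600*I ≈ 32400.0 + 21600.0*I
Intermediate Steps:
U = 120 + 80*I (U = 8*((√(-4) + 3)*5) = 8*((2*I + 3)*5) = 8*((3 + 2*I)*5) = 8*(15 + 10*I) = 120 + 80*I ≈ 120.0 + 80.0*I)
h(q) = -18*q (h(q) = -9*(q + q) = -18*q)
h(-15)*U = (-18*(-15))*(120 + 80*I) = 270*(120 + 80*I) = 32400 + 21600*I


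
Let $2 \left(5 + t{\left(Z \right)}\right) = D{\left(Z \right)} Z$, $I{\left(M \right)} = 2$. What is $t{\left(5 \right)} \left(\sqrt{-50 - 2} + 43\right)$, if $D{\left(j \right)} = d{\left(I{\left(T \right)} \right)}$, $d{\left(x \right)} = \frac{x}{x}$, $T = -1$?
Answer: $- \frac{215}{2} - 5 i \sqrt{13} \approx -107.5 - 18.028 i$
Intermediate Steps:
$d{\left(x \right)} = 1$
$D{\left(j \right)} = 1$
$t{\left(Z \right)} = -5 + \frac{Z}{2}$ ($t{\left(Z \right)} = -5 + \frac{1 Z}{2} = -5 + \frac{Z}{2}$)
$t{\left(5 \right)} \left(\sqrt{-50 - 2} + 43\right) = \left(-5 + \frac{1}{2} \cdot 5\right) \left(\sqrt{-50 - 2} + 43\right) = \left(-5 + \frac{5}{2}\right) \left(\sqrt{-52} + 43\right) = - \frac{5 \left(2 i \sqrt{13} + 43\right)}{2} = - \frac{5 \left(43 + 2 i \sqrt{13}\right)}{2} = - \frac{215}{2} - 5 i \sqrt{13}$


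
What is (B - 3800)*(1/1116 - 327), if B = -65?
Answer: 1410458315/1116 ≈ 1.2639e+6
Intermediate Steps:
(B - 3800)*(1/1116 - 327) = (-65 - 3800)*(1/1116 - 327) = -3865*(1/1116 - 327) = -3865*(-364931/1116) = 1410458315/1116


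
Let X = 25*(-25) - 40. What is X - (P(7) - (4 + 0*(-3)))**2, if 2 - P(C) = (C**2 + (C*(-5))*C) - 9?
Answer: -41874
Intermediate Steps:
X = -665 (X = -625 - 40 = -665)
P(C) = 11 + 4*C**2 (P(C) = 2 - ((C**2 + (C*(-5))*C) - 9) = 2 - ((C**2 + (-5*C)*C) - 9) = 2 - ((C**2 - 5*C**2) - 9) = 2 - (-4*C**2 - 9) = 2 - (-9 - 4*C**2) = 2 + (9 + 4*C**2) = 11 + 4*C**2)
X - (P(7) - (4 + 0*(-3)))**2 = -665 - ((11 + 4*7**2) - (4 + 0*(-3)))**2 = -665 - ((11 + 4*49) - (4 + 0))**2 = -665 - ((11 + 196) - 1*4)**2 = -665 - (207 - 4)**2 = -665 - 1*203**2 = -665 - 1*41209 = -665 - 41209 = -41874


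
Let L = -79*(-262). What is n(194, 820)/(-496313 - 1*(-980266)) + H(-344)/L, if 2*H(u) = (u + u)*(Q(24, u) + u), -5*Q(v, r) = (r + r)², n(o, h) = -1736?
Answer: 39544197625304/25042147985 ≈ 1579.1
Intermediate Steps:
Q(v, r) = -4*r²/5 (Q(v, r) = -(r + r)²/5 = -4*r²/5)
H(u) = u*(u - 4*u²/5) (H(u) = ((u + u)*(-4*u²/5 + u))/2 = ((2*u)*(u - 4*u²/5))/2 = (2*u*(u - 4*u²/5))/2 = u*(u - 4*u²/5))
L = 20698
n(194, 820)/(-496313 - 1*(-980266)) + H(-344)/L = -1736/(-496313 - 1*(-980266)) + ((⅕)*(-344)²*(5 - 4*(-344)))/20698 = -1736/(-496313 + 980266) + ((⅕)*118336*(5 + 1376))*(1/20698) = -1736/483953 + ((⅕)*118336*1381)*(1/20698) = -1736*1/483953 + (163422016/5)*(1/20698) = -1736/483953 + 81711008/51745 = 39544197625304/25042147985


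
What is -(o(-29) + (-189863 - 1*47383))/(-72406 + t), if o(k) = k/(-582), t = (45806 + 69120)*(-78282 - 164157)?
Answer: -138077143/16216043047440 ≈ -8.5148e-6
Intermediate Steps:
t = -27862544514 (t = 114926*(-242439) = -27862544514)
o(k) = -k/582 (o(k) = k*(-1/582) = -k/582)
-(o(-29) + (-189863 - 1*47383))/(-72406 + t) = -(-1/582*(-29) + (-189863 - 1*47383))/(-72406 - 27862544514) = -(29/582 + (-189863 - 47383))/(-27862616920) = -(29/582 - 237246)*(-1)/27862616920 = -(-138077143)*(-1)/(582*27862616920) = -1*138077143/16216043047440 = -138077143/16216043047440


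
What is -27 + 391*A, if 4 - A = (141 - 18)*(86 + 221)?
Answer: -14763014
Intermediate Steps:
A = -37757 (A = 4 - (141 - 18)*(86 + 221) = 4 - 123*307 = 4 - 1*37761 = 4 - 37761 = -37757)
-27 + 391*A = -27 + 391*(-37757) = -27 - 14762987 = -14763014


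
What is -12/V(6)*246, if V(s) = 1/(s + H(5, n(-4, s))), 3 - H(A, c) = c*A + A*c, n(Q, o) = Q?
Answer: -144648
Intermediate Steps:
H(A, c) = 3 - 2*A*c (H(A, c) = 3 - (c*A + A*c) = 3 - (A*c + A*c) = 3 - 2*A*c)
V(s) = 1/(43 + s) (V(s) = 1/(s + (3 - 2*5*(-4))) = 1/(s + (3 + 40)) = 1/(s + 43) = 1/(43 + s))
-12/V(6)*246 = -12/(1/(43 + 6))*246 = -12/(1/49)*246 = -12/1/49*246 = -12*49*246 = -588*246 = -144648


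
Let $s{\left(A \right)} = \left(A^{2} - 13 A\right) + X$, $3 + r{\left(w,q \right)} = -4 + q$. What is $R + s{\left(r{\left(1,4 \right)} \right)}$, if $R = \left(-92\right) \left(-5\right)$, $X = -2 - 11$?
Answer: $495$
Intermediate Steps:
$X = -13$
$r{\left(w,q \right)} = -7 + q$ ($r{\left(w,q \right)} = -3 + \left(-4 + q\right) = -7 + q$)
$R = 460$
$s{\left(A \right)} = -13 + A^{2} - 13 A$ ($s{\left(A \right)} = \left(A^{2} - 13 A\right) - 13 = -13 + A^{2} - 13 A$)
$R + s{\left(r{\left(1,4 \right)} \right)} = 460 - \left(13 - \left(-7 + 4\right)^{2} + 13 \left(-7 + 4\right)\right) = 460 - \left(-26 - 9\right) = 460 + \left(-13 + 9 + 39\right) = 460 + 35 = 495$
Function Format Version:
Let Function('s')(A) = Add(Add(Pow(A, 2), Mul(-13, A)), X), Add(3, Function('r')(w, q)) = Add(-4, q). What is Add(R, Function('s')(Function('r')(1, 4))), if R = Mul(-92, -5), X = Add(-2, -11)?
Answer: 495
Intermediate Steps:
X = -13
Function('r')(w, q) = Add(-7, q) (Function('r')(w, q) = Add(-3, Add(-4, q)) = Add(-7, q))
R = 460
Function('s')(A) = Add(-13, Pow(A, 2), Mul(-13, A)) (Function('s')(A) = Add(Add(Pow(A, 2), Mul(-13, A)), -13) = Add(-13, Pow(A, 2), Mul(-13, A)))
Add(R, Function('s')(Function('r')(1, 4))) = Add(460, Add(-13, Pow(Add(-7, 4), 2), Mul(-13, Add(-7, 4)))) = Add(460, Add(-13, Pow(-3, 2), Mul(-13, -3))) = Add(460, Add(-13, 9, 39)) = Add(460, 35) = 495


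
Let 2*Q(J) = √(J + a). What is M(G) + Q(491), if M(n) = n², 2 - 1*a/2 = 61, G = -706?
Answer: 498436 + √373/2 ≈ 4.9845e+5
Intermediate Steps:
a = -118 (a = 4 - 2*61 = 4 - 122 = -118)
Q(J) = √(-118 + J)/2 (Q(J) = √(J - 118)/2 = √(-118 + J)/2)
M(G) + Q(491) = (-706)² + √(-118 + 491)/2 = 498436 + √373/2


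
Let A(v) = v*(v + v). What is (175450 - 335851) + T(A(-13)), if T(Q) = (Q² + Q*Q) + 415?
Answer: 68502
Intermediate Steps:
A(v) = 2*v² (A(v) = v*(2*v) = 2*v²)
T(Q) = 415 + 2*Q² (T(Q) = (Q² + Q²) + 415 = 2*Q² + 415 = 415 + 2*Q²)
(175450 - 335851) + T(A(-13)) = (175450 - 335851) + (415 + 2*(2*(-13)²)²) = -160401 + (415 + 2*(2*169)²) = -160401 + (415 + 2*338²) = -160401 + (415 + 2*114244) = -160401 + (415 + 228488) = -160401 + 228903 = 68502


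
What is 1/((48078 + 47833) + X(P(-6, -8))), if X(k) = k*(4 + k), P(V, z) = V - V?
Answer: 1/95911 ≈ 1.0426e-5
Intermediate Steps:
P(V, z) = 0
1/((48078 + 47833) + X(P(-6, -8))) = 1/((48078 + 47833) + 0*(4 + 0)) = 1/(95911 + 0*4) = 1/(95911 + 0) = 1/95911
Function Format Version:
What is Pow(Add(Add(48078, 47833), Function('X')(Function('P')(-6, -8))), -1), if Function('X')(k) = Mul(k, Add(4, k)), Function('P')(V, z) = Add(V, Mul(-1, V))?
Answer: Rational(1, 95911) ≈ 1.0426e-5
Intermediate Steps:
Function('P')(V, z) = 0
Pow(Add(Add(48078, 47833), Function('X')(Function('P')(-6, -8))), -1) = Pow(Add(Add(48078, 47833), Mul(0, Add(4, 0))), -1) = Pow(Add(95911, Mul(0, 4)), -1) = Pow(Add(95911, 0), -1) = Pow(95911, -1) = Rational(1, 95911)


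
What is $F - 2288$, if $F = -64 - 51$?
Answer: $-2403$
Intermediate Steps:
$F = -115$
$F - 2288 = -115 - 2288 = -2403$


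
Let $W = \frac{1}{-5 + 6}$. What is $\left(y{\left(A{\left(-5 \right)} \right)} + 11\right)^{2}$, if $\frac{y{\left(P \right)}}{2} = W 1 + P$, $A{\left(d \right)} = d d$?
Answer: $3969$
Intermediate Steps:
$A{\left(d \right)} = d^{2}$
$W = 1$ ($W = 1^{-1} = 1$)
$y{\left(P \right)} = 2 + 2 P$ ($y{\left(P \right)} = 2 \left(1 \cdot 1 + P\right) = 2 \left(1 + P\right) = 2 + 2 P$)
$\left(y{\left(A{\left(-5 \right)} \right)} + 11\right)^{2} = \left(\left(2 + 2 \left(-5\right)^{2}\right) + 11\right)^{2} = \left(\left(2 + 2 \cdot 25\right) + 11\right)^{2} = \left(\left(2 + 50\right) + 11\right)^{2} = \left(52 + 11\right)^{2} = 63^{2} = 3969$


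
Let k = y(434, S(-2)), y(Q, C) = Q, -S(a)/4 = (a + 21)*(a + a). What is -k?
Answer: -434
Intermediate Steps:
S(a) = -8*a*(21 + a) (S(a) = -4*(a + 21)*(a + a) = -4*(21 + a)*2*a = -8*a*(21 + a))
k = 434
-k = -1*434 = -434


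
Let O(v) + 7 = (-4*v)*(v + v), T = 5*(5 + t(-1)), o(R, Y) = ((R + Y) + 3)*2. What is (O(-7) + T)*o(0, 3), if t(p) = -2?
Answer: -4608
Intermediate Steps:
o(R, Y) = 6 + 2*R + 2*Y (o(R, Y) = (3 + R + Y)*2 = 6 + 2*R + 2*Y)
T = 15 (T = 5*(5 - 2) = 5*3 = 15)
O(v) = -7 - 8*v² (O(v) = -7 + (-4*v)*(v + v) = -7 + (-4*v)*(2*v) = -7 - 8*v²)
(O(-7) + T)*o(0, 3) = ((-7 - 8*(-7)²) + 15)*(6 + 2*0 + 2*3) = ((-7 - 8*49) + 15)*(6 + 0 + 6) = ((-7 - 392) + 15)*12 = (-399 + 15)*12 = -384*12 = -4608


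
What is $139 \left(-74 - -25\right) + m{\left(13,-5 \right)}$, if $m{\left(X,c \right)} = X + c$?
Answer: $-6803$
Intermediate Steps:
$139 \left(-74 - -25\right) + m{\left(13,-5 \right)} = 139 \left(-74 - -25\right) + \left(13 - 5\right) = 139 \left(-74 + 25\right) + 8 = 139 \left(-49\right) + 8 = -6811 + 8 = -6803$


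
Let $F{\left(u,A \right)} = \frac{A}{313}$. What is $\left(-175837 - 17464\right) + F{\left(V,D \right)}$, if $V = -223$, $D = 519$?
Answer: $- \frac{60502694}{313} \approx -1.933 \cdot 10^{5}$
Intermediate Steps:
$F{\left(u,A \right)} = \frac{A}{313}$ ($F{\left(u,A \right)} = A \frac{1}{313} = \frac{A}{313}$)
$\left(-175837 - 17464\right) + F{\left(V,D \right)} = \left(-175837 - 17464\right) + \frac{1}{313} \cdot 519 = -193301 + \frac{519}{313} = - \frac{60502694}{313}$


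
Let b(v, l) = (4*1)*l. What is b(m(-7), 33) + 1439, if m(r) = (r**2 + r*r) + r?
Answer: 1571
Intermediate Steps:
m(r) = r + 2*r**2 (m(r) = (r**2 + r**2) + r = 2*r**2 + r = r + 2*r**2)
b(v, l) = 4*l
b(m(-7), 33) + 1439 = 4*33 + 1439 = 132 + 1439 = 1571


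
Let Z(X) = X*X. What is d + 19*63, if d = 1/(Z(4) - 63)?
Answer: 56258/47 ≈ 1197.0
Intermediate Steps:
Z(X) = X²
d = -1/47 (d = 1/(4² - 63) = 1/(16 - 63) = 1/(-47) = -1/47 ≈ -0.021277)
d + 19*63 = -1/47 + 19*63 = -1/47 + 1197 = 56258/47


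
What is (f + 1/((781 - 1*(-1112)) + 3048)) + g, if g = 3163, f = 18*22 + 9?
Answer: 17629489/4941 ≈ 3568.0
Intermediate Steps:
f = 405 (f = 396 + 9 = 405)
(f + 1/((781 - 1*(-1112)) + 3048)) + g = (405 + 1/((781 - 1*(-1112)) + 3048)) + 3163 = (405 + 1/((781 + 1112) + 3048)) + 3163 = (405 + 1/(1893 + 3048)) + 3163 = (405 + 1/4941) + 3163 = 2001106/4941 + 3163 = 17629489/4941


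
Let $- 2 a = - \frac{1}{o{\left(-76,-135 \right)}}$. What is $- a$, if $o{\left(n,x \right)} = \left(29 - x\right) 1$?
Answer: $- \frac{1}{328} \approx -0.0030488$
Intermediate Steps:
$o{\left(n,x \right)} = 29 - x$
$a = \frac{1}{328}$ ($a = - \frac{\left(-1\right) \frac{1}{29 - -135}}{2} = - \frac{\left(-1\right) \frac{1}{29 + 135}}{2} = - \frac{\left(-1\right) \frac{1}{164}}{2} = \left(- \frac{1}{2}\right) \left(- \frac{1}{164}\right) = \frac{1}{328} \approx 0.0030488$)
$- a = \left(-1\right) \frac{1}{328} = - \frac{1}{328}$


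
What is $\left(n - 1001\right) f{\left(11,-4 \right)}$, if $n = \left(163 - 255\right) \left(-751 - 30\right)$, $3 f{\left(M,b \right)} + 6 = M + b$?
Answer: $23617$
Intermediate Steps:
$f{\left(M,b \right)} = -2 + \frac{M}{3} + \frac{b}{3}$ ($f{\left(M,b \right)} = -2 + \frac{M + b}{3} = -2 + \left(\frac{M}{3} + \frac{b}{3}\right) = -2 + \frac{M}{3} + \frac{b}{3}$)
$n = 71852$ ($n = \left(-92\right) \left(-781\right) = 71852$)
$\left(n - 1001\right) f{\left(11,-4 \right)} = \left(71852 - 1001\right) \left(-2 + \frac{1}{3} \cdot 11 + \frac{1}{3} \left(-4\right)\right) = 70851 \left(-2 + \frac{11}{3} - \frac{4}{3}\right) = 70851 \cdot \frac{1}{3} = 23617$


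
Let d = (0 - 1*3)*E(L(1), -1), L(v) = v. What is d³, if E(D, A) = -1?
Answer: 27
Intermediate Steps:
d = 3 (d = (0 - 1*3)*(-1) = (0 - 3)*(-1) = -3*(-1) = 3)
d³ = 3³ = 27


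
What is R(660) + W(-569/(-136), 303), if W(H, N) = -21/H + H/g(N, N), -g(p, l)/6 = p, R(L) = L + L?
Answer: 184996563791/140684112 ≈ 1315.0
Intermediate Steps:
R(L) = 2*L
g(p, l) = -6*p
W(H, N) = -21/H - H/(6*N) (W(H, N) = -21/H + H/((-6*N)) = -21/H + H*(-1/(6*N)) = -21/H - H/(6*N))
R(660) + W(-569/(-136), 303) = 2*660 + (-21/((-569/(-136))) - 1/6*(-569/(-136))/303) = 1320 + (-21/((-569*(-1/136))) - 1/6*(-569*(-1/136))*1/303) = 1320 + (-21/569/136 - 1/6*569/136*1/303) = 1320 + (-21*136/569 - 569/247248) = 1320 + (-2856/569 - 569/247248) = 1320 - 706464049/140684112 = 184996563791/140684112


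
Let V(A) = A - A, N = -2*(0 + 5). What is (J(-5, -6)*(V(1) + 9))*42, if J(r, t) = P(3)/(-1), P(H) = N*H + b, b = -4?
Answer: 12852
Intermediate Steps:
N = -10 (N = -2*5 = -10)
V(A) = 0
P(H) = -4 - 10*H (P(H) = -10*H - 4 = -4 - 10*H)
J(r, t) = 34 (J(r, t) = (-4 - 10*3)/(-1) = (-4 - 30)*(-1) = -34*(-1) = 34)
(J(-5, -6)*(V(1) + 9))*42 = (34*(0 + 9))*42 = (34*9)*42 = 306*42 = 12852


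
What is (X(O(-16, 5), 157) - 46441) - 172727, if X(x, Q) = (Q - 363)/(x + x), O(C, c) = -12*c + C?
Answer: -16656665/76 ≈ -2.1917e+5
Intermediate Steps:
O(C, c) = C - 12*c
X(x, Q) = (-363 + Q)/(2*x) (X(x, Q) = (-363 + Q)/((2*x)) = (-363 + Q)*(1/(2*x)) = (-363 + Q)/(2*x))
(X(O(-16, 5), 157) - 46441) - 172727 = ((-363 + 157)/(2*(-16 - 12*5)) - 46441) - 172727 = ((½)*(-206)/(-16 - 60) - 46441) - 172727 = ((½)*(-206)/(-76) - 46441) - 172727 = ((½)*(-1/76)*(-206) - 46441) - 172727 = (103/76 - 46441) - 172727 = -3529413/76 - 172727 = -16656665/76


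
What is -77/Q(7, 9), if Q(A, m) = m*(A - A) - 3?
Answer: 77/3 ≈ 25.667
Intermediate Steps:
Q(A, m) = -3 (Q(A, m) = m*0 - 3 = 0 - 3 = -3)
-77/Q(7, 9) = -77/(-3) = -77*(-⅓) = 77/3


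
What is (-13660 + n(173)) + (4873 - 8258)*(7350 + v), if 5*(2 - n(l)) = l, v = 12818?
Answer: -341411863/5 ≈ -6.8282e+7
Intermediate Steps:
n(l) = 2 - l/5
(-13660 + n(173)) + (4873 - 8258)*(7350 + v) = (-13660 + (2 - ⅕*173)) + (4873 - 8258)*(7350 + 12818) = (-13660 + (2 - 173/5)) - 3385*20168 = (-13660 - 163/5) - 68268680 = -68463/5 - 68268680 = -341411863/5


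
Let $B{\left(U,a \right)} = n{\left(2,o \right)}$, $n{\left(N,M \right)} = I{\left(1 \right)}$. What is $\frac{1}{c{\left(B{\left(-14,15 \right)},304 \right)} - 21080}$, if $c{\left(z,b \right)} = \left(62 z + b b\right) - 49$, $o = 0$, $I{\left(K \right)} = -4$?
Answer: $\frac{1}{71039} \approx 1.4077 \cdot 10^{-5}$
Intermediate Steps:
$n{\left(N,M \right)} = -4$
$B{\left(U,a \right)} = -4$
$c{\left(z,b \right)} = -49 + b^{2} + 62 z$ ($c{\left(z,b \right)} = \left(62 z + b^{2}\right) - 49 = \left(b^{2} + 62 z\right) - 49 = -49 + b^{2} + 62 z$)
$\frac{1}{c{\left(B{\left(-14,15 \right)},304 \right)} - 21080} = \frac{1}{\left(-49 + 304^{2} + 62 \left(-4\right)\right) - 21080} = \frac{1}{\left(-49 + 92416 - 248\right) - 21080} = \frac{1}{92119 - 21080} = \frac{1}{71039}$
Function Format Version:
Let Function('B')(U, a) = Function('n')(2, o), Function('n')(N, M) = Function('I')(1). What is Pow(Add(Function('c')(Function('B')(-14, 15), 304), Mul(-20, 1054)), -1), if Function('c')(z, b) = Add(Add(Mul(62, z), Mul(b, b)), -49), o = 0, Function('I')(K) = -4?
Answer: Rational(1, 71039) ≈ 1.4077e-5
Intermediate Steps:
Function('n')(N, M) = -4
Function('B')(U, a) = -4
Function('c')(z, b) = Add(-49, Pow(b, 2), Mul(62, z)) (Function('c')(z, b) = Add(Add(Mul(62, z), Pow(b, 2)), -49) = Add(Add(Pow(b, 2), Mul(62, z)), -49) = Add(-49, Pow(b, 2), Mul(62, z)))
Pow(Add(Function('c')(Function('B')(-14, 15), 304), Mul(-20, 1054)), -1) = Pow(Add(Add(-49, Pow(304, 2), Mul(62, -4)), Mul(-20, 1054)), -1) = Pow(Add(Add(-49, 92416, -248), -21080), -1) = Pow(Add(92119, -21080), -1) = Pow(71039, -1) = Rational(1, 71039)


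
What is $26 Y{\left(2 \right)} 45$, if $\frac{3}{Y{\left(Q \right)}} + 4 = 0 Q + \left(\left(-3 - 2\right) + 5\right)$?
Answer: $- \frac{1755}{2} \approx -877.5$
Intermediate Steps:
$Y{\left(Q \right)} = - \frac{3}{4}$ ($Y{\left(Q \right)} = \frac{3}{-4 + \left(0 Q + \left(\left(-3 - 2\right) + 5\right)\right)} = \frac{3}{-4 + \left(0 + \left(-5 + 5\right)\right)} = \frac{3}{-4 + \left(0 + 0\right)} = \frac{3}{-4 + 0} = \frac{3}{-4} = 3 \left(- \frac{1}{4}\right) = - \frac{3}{4}$)
$26 Y{\left(2 \right)} 45 = 26 \left(- \frac{3}{4}\right) 45 = \left(- \frac{39}{2}\right) 45 = - \frac{1755}{2}$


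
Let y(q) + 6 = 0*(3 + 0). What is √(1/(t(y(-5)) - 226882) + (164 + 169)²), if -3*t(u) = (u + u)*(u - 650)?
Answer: √5840856744318498/229506 ≈ 333.00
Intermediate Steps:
y(q) = -6 (y(q) = -6 + 0*(3 + 0) = -6 + 0*3 = -6 + 0 = -6)
t(u) = -2*u*(-650 + u)/3 (t(u) = -(u + u)*(u - 650)/3 = -2*u*(-650 + u)/3)
√(1/(t(y(-5)) - 226882) + (164 + 169)²) = √(1/((⅔)*(-6)*(650 - 1*(-6)) - 226882) + (164 + 169)²) = √(1/((⅔)*(-6)*(650 + 6) - 226882) + 333²) = √(1/((⅔)*(-6)*656 - 226882) + 110889) = √(1/(-2624 - 226882) + 110889) = √(1/(-229506) + 110889) = √(-1/229506 + 110889) = √(25449690833/229506) = √5840856744318498/229506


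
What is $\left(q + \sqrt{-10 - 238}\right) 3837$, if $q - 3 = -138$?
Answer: $-517995 + 7674 i \sqrt{62} \approx -5.18 \cdot 10^{5} + 60425.0 i$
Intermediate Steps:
$q = -135$ ($q = 3 - 138 = -135$)
$\left(q + \sqrt{-10 - 238}\right) 3837 = \left(-135 + \sqrt{-10 - 238}\right) 3837 = \left(-135 + \sqrt{-248}\right) 3837 = \left(-135 + 2 i \sqrt{62}\right) 3837 = -517995 + 7674 i \sqrt{62}$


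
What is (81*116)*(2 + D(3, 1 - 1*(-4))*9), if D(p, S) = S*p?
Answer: 1287252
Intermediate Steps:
(81*116)*(2 + D(3, 1 - 1*(-4))*9) = (81*116)*(2 + ((1 - 1*(-4))*3)*9) = 9396*(2 + ((1 + 4)*3)*9) = 9396*(2 + (5*3)*9) = 9396*(2 + 15*9) = 9396*(2 + 135) = 9396*137 = 1287252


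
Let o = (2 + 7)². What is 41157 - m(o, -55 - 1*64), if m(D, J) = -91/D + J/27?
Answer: 3334165/81 ≈ 41163.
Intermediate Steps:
o = 81 (o = 9² = 81)
m(D, J) = -91/D + J/27 (m(D, J) = -91/D + J*(1/27) = -91/D + J/27)
41157 - m(o, -55 - 1*64) = 41157 - (-91/81 + (-55 - 1*64)/27) = 41157 - (-91*1/81 + (-55 - 64)/27) = 41157 - (-91/81 + (1/27)*(-119)) = 41157 - (-91/81 - 119/27) = 41157 - 1*(-448/81) = 41157 + 448/81 = 3334165/81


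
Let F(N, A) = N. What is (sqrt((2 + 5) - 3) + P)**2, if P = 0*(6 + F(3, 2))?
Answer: 4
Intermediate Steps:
P = 0 (P = 0*(6 + 3) = 0*9 = 0)
(sqrt((2 + 5) - 3) + P)**2 = (sqrt((2 + 5) - 3) + 0)**2 = (sqrt(7 - 3) + 0)**2 = (sqrt(4) + 0)**2 = (2 + 0)**2 = 2**2 = 4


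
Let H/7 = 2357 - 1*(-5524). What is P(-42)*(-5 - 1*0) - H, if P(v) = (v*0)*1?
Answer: -55167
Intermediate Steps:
P(v) = 0 (P(v) = 0*1 = 0)
H = 55167 (H = 7*(2357 - 1*(-5524)) = 7*(2357 + 5524) = 7*7881 = 55167)
P(-42)*(-5 - 1*0) - H = 0*(-5 - 1*0) - 1*55167 = 0*(-5 + 0) - 55167 = 0*(-5) - 55167 = 0 - 55167 = -55167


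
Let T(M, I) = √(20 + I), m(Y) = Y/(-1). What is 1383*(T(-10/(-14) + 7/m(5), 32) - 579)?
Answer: -800757 + 2766*√13 ≈ -7.9078e+5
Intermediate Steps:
m(Y) = -Y (m(Y) = Y*(-1) = -Y)
1383*(T(-10/(-14) + 7/m(5), 32) - 579) = 1383*(√(20 + 32) - 579) = 1383*(√52 - 579) = 1383*(2*√13 - 579) = 1383*(-579 + 2*√13) = -800757 + 2766*√13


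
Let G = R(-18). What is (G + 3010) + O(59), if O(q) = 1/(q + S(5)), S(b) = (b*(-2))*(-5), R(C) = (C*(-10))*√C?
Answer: 328091/109 + 540*I*√2 ≈ 3010.0 + 763.68*I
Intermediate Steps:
R(C) = -10*C^(3/2) (R(C) = (-10*C)*√C = -10*C^(3/2))
S(b) = 10*b (S(b) = -2*b*(-5) = 10*b)
O(q) = 1/(50 + q) (O(q) = 1/(q + 10*5) = 1/(q + 50) = 1/(50 + q))
G = 540*I*√2 (G = -(-540)*I*√2 = 540*I*√2 ≈ 763.68*I)
(G + 3010) + O(59) = (540*I*√2 + 3010) + 1/(50 + 59) = (3010 + 540*I*√2) + 1/109 = 328091/109 + 540*I*√2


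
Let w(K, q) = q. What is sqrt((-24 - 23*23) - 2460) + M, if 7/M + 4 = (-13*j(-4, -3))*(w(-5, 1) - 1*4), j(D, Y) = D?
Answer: -7/160 + I*sqrt(3013) ≈ -0.04375 + 54.891*I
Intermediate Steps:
M = -7/160 (M = 7/(-4 + (-13*(-4))*(1 - 1*4)) = 7/(-4 + 52*(1 - 4)) = 7/(-4 + 52*(-3)) = 7/(-4 - 156) = 7/(-160) = 7*(-1/160) = -7/160 ≈ -0.043750)
sqrt((-24 - 23*23) - 2460) + M = sqrt((-24 - 23*23) - 2460) - 7/160 = sqrt((-24 - 529) - 2460) - 7/160 = sqrt(-553 - 2460) - 7/160 = sqrt(-3013) - 7/160 = I*sqrt(3013) - 7/160 = -7/160 + I*sqrt(3013)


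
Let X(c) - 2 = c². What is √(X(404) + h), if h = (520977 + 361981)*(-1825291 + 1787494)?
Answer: 2*I*√8343250077 ≈ 1.8268e+5*I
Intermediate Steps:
X(c) = 2 + c²
h = -33373163526 (h = 882958*(-37797) = -33373163526)
√(X(404) + h) = √((2 + 404²) - 33373163526) = √((2 + 163216) - 33373163526) = √(163218 - 33373163526) = √(-33373000308) = 2*I*√8343250077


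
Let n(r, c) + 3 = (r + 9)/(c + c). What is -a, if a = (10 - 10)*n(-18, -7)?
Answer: 0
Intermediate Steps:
n(r, c) = -3 + (9 + r)/(2*c) (n(r, c) = -3 + (r + 9)/(c + c) = -3 + (9 + r)/((2*c)) = -3 + (9 + r)*(1/(2*c)) = -3 + (9 + r)/(2*c))
a = 0 (a = (10 - 10)*((½)*(9 - 18 - 6*(-7))/(-7)) = 0*((½)*(-⅐)*(9 - 18 + 42)) = 0*((½)*(-⅐)*33) = 0*(-33/14) = 0)
-a = -1*0 = 0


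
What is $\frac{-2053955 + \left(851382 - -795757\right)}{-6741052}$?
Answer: $\frac{101704}{1685263} \approx 0.060349$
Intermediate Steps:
$\frac{-2053955 + \left(851382 - -795757\right)}{-6741052} = \left(-2053955 + \left(851382 + 795757\right)\right) \left(- \frac{1}{6741052}\right) = \left(-2053955 + 1647139\right) \left(- \frac{1}{6741052}\right) = \left(-406816\right) \left(- \frac{1}{6741052}\right) = \frac{101704}{1685263}$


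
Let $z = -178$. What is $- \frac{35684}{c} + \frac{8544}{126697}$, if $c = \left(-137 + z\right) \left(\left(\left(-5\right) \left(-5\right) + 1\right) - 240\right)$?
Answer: $- \frac{1972552354}{4270322385} \approx -0.46192$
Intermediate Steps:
$c = 67410$ ($c = \left(-137 - 178\right) \left(\left(\left(-5\right) \left(-5\right) + 1\right) - 240\right) = - 315 \left(\left(25 + 1\right) - 240\right) = - 315 \left(26 - 240\right) = \left(-315\right) \left(-214\right) = 67410$)
$- \frac{35684}{c} + \frac{8544}{126697} = - \frac{35684}{67410} + \frac{8544}{126697} = \left(-35684\right) \frac{1}{67410} + 8544 \cdot \frac{1}{126697} = - \frac{17842}{33705} + \frac{8544}{126697} = - \frac{1972552354}{4270322385}$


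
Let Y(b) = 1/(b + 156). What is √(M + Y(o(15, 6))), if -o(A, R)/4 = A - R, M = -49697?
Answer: I*√178909170/60 ≈ 222.93*I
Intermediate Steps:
o(A, R) = -4*A + 4*R (o(A, R) = -4*(A - R) = -4*A + 4*R)
Y(b) = 1/(156 + b)
√(M + Y(o(15, 6))) = √(-49697 + 1/(156 + (-4*15 + 4*6))) = √(-49697 + 1/(156 + (-60 + 24))) = √(-49697 + 1/(156 - 36)) = √(-49697 + 1/120) = √(-5963639/120) = I*√178909170/60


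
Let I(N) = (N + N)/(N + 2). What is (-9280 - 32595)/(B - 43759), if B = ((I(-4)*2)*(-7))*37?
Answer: 41875/45831 ≈ 0.91368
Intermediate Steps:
I(N) = 2*N/(2 + N) (I(N) = (2*N)/(2 + N) = 2*N/(2 + N))
B = -2072 (B = (((2*(-4)/(2 - 4))*2)*(-7))*37 = (((2*(-4)/(-2))*2)*(-7))*37 = (((2*(-4)*(-½))*2)*(-7))*37 = ((4*2)*(-7))*37 = (8*(-7))*37 = -56*37 = -2072)
(-9280 - 32595)/(B - 43759) = (-9280 - 32595)/(-2072 - 43759) = -41875/(-45831) = -41875*(-1/45831) = 41875/45831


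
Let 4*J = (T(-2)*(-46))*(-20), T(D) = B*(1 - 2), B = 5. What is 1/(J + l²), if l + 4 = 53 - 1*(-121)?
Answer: 1/27750 ≈ 3.6036e-5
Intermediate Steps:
l = 170 (l = -4 + (53 - 1*(-121)) = -4 + (53 + 121) = -4 + 174 = 170)
T(D) = -5 (T(D) = 5*(1 - 2) = 5*(-1) = -5)
J = -1150 (J = (-5*(-46)*(-20))/4 = (230*(-20))/4 = (¼)*(-4600) = -1150)
1/(J + l²) = 1/(-1150 + 170²) = 1/(-1150 + 28900) = 1/27750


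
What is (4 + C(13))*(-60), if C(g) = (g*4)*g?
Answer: -40800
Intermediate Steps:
C(g) = 4*g**2 (C(g) = (4*g)*g = 4*g**2)
(4 + C(13))*(-60) = (4 + 4*13**2)*(-60) = (4 + 4*169)*(-60) = (4 + 676)*(-60) = 680*(-60) = -40800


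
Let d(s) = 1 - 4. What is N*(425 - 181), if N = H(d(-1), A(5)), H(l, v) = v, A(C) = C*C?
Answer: 6100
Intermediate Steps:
d(s) = -3
A(C) = C**2
N = 25 (N = 5**2 = 25)
N*(425 - 181) = 25*(425 - 181) = 25*244 = 6100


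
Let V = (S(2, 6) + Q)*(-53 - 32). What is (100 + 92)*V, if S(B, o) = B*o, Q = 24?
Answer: -587520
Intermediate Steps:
V = -3060 (V = (2*6 + 24)*(-53 - 32) = (12 + 24)*(-85) = 36*(-85) = -3060)
(100 + 92)*V = (100 + 92)*(-3060) = 192*(-3060) = -587520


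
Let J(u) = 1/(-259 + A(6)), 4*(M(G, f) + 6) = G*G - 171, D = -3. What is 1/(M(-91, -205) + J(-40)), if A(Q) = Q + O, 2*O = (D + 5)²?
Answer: 502/1014791 ≈ 0.00049468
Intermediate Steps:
O = 2 (O = (-3 + 5)²/2 = (½)*2² = (½)*4 = 2)
A(Q) = 2 + Q (A(Q) = Q + 2 = 2 + Q)
M(G, f) = -195/4 + G²/4 (M(G, f) = -6 + (G*G - 171)/4 = -6 + (G² - 171)/4 = -6 + (-171 + G²)/4 = -6 + (-171/4 + G²/4) = -195/4 + G²/4)
J(u) = -1/251 (J(u) = 1/(-259 + (2 + 6)) = 1/(-259 + 8) = 1/(-251) = -1/251)
1/(M(-91, -205) + J(-40)) = 1/((-195/4 + (¼)*(-91)²) - 1/251) = 1/((-195/4 + (¼)*8281) - 1/251) = 1/((-195/4 + 8281/4) - 1/251) = 1/(4043/2 - 1/251) = 1/(1014791/502) = 502/1014791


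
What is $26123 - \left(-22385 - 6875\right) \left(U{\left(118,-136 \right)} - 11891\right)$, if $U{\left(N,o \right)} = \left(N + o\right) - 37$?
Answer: $-349513837$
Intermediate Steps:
$U{\left(N,o \right)} = -37 + N + o$
$26123 - \left(-22385 - 6875\right) \left(U{\left(118,-136 \right)} - 11891\right) = 26123 - \left(-22385 - 6875\right) \left(\left(-37 + 118 - 136\right) - 11891\right) = 26123 - - 29260 \left(-55 - 11891\right) = 26123 - \left(-29260\right) \left(-11946\right) = 26123 - 349539960 = -349513837$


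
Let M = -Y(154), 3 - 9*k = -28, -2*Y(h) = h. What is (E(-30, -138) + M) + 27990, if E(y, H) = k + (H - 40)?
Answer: 251032/9 ≈ 27892.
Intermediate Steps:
Y(h) = -h/2
k = 31/9 (k = ⅓ - ⅑*(-28) = ⅓ + 28/9 = 31/9 ≈ 3.4444)
E(y, H) = -329/9 + H (E(y, H) = 31/9 + (H - 40) = 31/9 + (-40 + H) = -329/9 + H)
M = 77 (M = -(-1)*154/2 = -1*(-77) = 77)
(E(-30, -138) + M) + 27990 = ((-329/9 - 138) + 77) + 27990 = (-1571/9 + 77) + 27990 = -878/9 + 27990 = 251032/9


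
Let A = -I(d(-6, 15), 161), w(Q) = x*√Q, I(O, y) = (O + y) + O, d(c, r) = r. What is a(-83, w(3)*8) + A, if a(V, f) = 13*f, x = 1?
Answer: -191 + 104*√3 ≈ -10.867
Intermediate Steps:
I(O, y) = y + 2*O
w(Q) = √Q (w(Q) = 1*√Q = √Q)
A = -191 (A = -(161 + 2*15) = -(161 + 30) = -1*191 = -191)
a(-83, w(3)*8) + A = 13*(√3*8) - 191 = 13*(8*√3) - 191 = 104*√3 - 191 = -191 + 104*√3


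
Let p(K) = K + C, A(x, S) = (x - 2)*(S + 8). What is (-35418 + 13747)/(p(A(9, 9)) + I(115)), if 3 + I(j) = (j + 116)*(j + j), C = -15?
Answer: -21671/53231 ≈ -0.40711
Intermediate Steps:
A(x, S) = (-2 + x)*(8 + S)
p(K) = -15 + K (p(K) = K - 15 = -15 + K)
I(j) = -3 + 2*j*(116 + j) (I(j) = -3 + (j + 116)*(j + j) = -3 + (116 + j)*(2*j) = -3 + 2*j*(116 + j))
(-35418 + 13747)/(p(A(9, 9)) + I(115)) = (-35418 + 13747)/((-15 + (-16 - 2*9 + 8*9 + 9*9)) + (-3 + 2*115² + 232*115)) = -21671/((-15 + (-16 - 18 + 72 + 81)) + (-3 + 2*13225 + 26680)) = -21671/((-15 + 119) + (-3 + 26450 + 26680)) = -21671/(104 + 53127) = -21671/53231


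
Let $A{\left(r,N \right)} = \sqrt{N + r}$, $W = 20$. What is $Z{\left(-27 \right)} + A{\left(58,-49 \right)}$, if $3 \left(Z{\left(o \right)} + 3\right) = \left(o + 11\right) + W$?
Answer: $\frac{4}{3} \approx 1.3333$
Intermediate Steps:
$Z{\left(o \right)} = \frac{22}{3} + \frac{o}{3}$ ($Z{\left(o \right)} = -3 + \frac{\left(o + 11\right) + 20}{3} = -3 + \frac{\left(11 + o\right) + 20}{3} = -3 + \frac{31 + o}{3} = -3 + \left(\frac{31}{3} + \frac{o}{3}\right) = \frac{22}{3} + \frac{o}{3}$)
$Z{\left(-27 \right)} + A{\left(58,-49 \right)} = \left(\frac{22}{3} + \frac{1}{3} \left(-27\right)\right) + \sqrt{-49 + 58} = \left(\frac{22}{3} - 9\right) + \sqrt{9} = - \frac{5}{3} + 3 = \frac{4}{3}$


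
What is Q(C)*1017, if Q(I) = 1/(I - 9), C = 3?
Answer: -339/2 ≈ -169.50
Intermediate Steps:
Q(I) = 1/(-9 + I)
Q(C)*1017 = 1017/(-9 + 3) = 1017/(-6) = -1/6*1017 = -339/2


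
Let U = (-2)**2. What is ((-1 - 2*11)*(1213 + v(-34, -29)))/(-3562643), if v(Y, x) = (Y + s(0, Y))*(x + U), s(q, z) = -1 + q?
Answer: 48024/3562643 ≈ 0.013480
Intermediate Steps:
U = 4
v(Y, x) = (-1 + Y)*(4 + x) (v(Y, x) = (Y + (-1 + 0))*(x + 4) = (Y - 1)*(4 + x) = (-1 + Y)*(4 + x))
((-1 - 2*11)*(1213 + v(-34, -29)))/(-3562643) = ((-1 - 2*11)*(1213 + (-4 - 1*(-29) + 4*(-34) - 34*(-29))))/(-3562643) = ((-1 - 22)*(1213 + (-4 + 29 - 136 + 986)))*(-1/3562643) = -23*(1213 + 875)*(-1/3562643) = -23*2088*(-1/3562643) = -48024*(-1/3562643) = 48024/3562643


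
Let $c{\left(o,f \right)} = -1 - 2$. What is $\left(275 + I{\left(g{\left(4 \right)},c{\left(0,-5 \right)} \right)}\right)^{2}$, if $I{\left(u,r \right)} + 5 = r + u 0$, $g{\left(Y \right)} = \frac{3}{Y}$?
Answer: $71289$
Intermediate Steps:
$c{\left(o,f \right)} = -3$ ($c{\left(o,f \right)} = -1 - 2 = -3$)
$I{\left(u,r \right)} = -5 + r$ ($I{\left(u,r \right)} = -5 + \left(r + u 0\right) = -5 + \left(r + 0\right) = -5 + r$)
$\left(275 + I{\left(g{\left(4 \right)},c{\left(0,-5 \right)} \right)}\right)^{2} = \left(275 - 8\right)^{2} = 267^{2} = 71289$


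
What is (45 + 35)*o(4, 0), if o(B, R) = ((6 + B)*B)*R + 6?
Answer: 480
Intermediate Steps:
o(B, R) = 6 + B*R*(6 + B) (o(B, R) = (B*(6 + B))*R + 6 = B*R*(6 + B) + 6 = 6 + B*R*(6 + B))
(45 + 35)*o(4, 0) = (45 + 35)*(6 + 0*4² + 6*4*0) = 80*(6 + 0*16 + 0) = 80*(6 + 0 + 0) = 80*6 = 480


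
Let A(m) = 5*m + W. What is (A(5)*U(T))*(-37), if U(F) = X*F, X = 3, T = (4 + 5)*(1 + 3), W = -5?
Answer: -79920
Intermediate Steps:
T = 36 (T = 9*4 = 36)
U(F) = 3*F
A(m) = -5 + 5*m (A(m) = 5*m - 5 = -5 + 5*m)
(A(5)*U(T))*(-37) = ((-5 + 5*5)*(3*36))*(-37) = ((-5 + 25)*108)*(-37) = (20*108)*(-37) = 2160*(-37) = -79920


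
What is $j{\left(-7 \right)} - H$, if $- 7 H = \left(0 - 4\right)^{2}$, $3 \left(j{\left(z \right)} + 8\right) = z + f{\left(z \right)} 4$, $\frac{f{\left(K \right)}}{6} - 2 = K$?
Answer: $- \frac{1009}{21} \approx -48.048$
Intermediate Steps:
$f{\left(K \right)} = 12 + 6 K$
$j{\left(z \right)} = 8 + \frac{25 z}{3}$ ($j{\left(z \right)} = -8 + \frac{z + \left(12 + 6 z\right) 4}{3} = -8 + \frac{z + \left(48 + 24 z\right)}{3} = -8 + \frac{48 + 25 z}{3} = -8 + \left(16 + \frac{25 z}{3}\right) = 8 + \frac{25 z}{3}$)
$H = - \frac{16}{7}$ ($H = - \frac{\left(0 - 4\right)^{2}}{7} = - \frac{\left(-4\right)^{2}}{7} = \left(- \frac{1}{7}\right) 16 = - \frac{16}{7} \approx -2.2857$)
$j{\left(-7 \right)} - H = \left(8 + \frac{25}{3} \left(-7\right)\right) - - \frac{16}{7} = \left(8 - \frac{175}{3}\right) + \frac{16}{7} = - \frac{151}{3} + \frac{16}{7} = - \frac{1009}{21}$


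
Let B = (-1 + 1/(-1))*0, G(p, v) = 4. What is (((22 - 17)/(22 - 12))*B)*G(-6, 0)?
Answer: 0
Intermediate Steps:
B = 0 (B = (-1 - 1)*0 = -2*0 = 0)
(((22 - 17)/(22 - 12))*B)*G(-6, 0) = (((22 - 17)/(22 - 12))*0)*4 = ((5/10)*0)*4 = ((5*(1/10))*0)*4 = ((1/2)*0)*4 = 0*4 = 0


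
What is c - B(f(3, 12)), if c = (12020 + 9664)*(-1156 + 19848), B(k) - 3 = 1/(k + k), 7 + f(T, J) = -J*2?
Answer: 25129674151/62 ≈ 4.0532e+8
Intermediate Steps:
f(T, J) = -7 - 2*J (f(T, J) = -7 - J*2 = -7 - 2*J)
B(k) = 3 + 1/(2*k) (B(k) = 3 + 1/(k + k) = 3 + 1/(2*k))
c = 405317328 (c = 21684*18692 = 405317328)
c - B(f(3, 12)) = 405317328 - (3 + 1/(2*(-7 - 2*12))) = 405317328 - (3 + 1/(2*(-7 - 24))) = 405317328 - (3 + (½)/(-31)) = 405317328 - (3 + (½)*(-1/31)) = 405317328 - (3 - 1/62) = 405317328 - 1*185/62 = 405317328 - 185/62 = 25129674151/62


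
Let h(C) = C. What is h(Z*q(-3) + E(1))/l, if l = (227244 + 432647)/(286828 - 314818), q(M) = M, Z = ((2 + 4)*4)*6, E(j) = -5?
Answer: 12231630/659891 ≈ 18.536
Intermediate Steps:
Z = 144 (Z = (6*4)*6 = 24*6 = 144)
l = -659891/27990 (l = 659891/(-27990) = 659891*(-1/27990) = -659891/27990 ≈ -23.576)
h(Z*q(-3) + E(1))/l = (144*(-3) - 5)/(-659891/27990) = (-432 - 5)*(-27990/659891) = -437*(-27990/659891) = 12231630/659891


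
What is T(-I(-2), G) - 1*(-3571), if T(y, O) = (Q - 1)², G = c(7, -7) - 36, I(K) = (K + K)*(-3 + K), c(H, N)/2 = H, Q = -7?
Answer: 3635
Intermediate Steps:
c(H, N) = 2*H
I(K) = 2*K*(-3 + K) (I(K) = (2*K)*(-3 + K) = 2*K*(-3 + K))
G = -22 (G = 2*7 - 36 = 14 - 36 = -22)
T(y, O) = 64 (T(y, O) = (-7 - 1)² = (-8)² = 64)
T(-I(-2), G) - 1*(-3571) = 64 - 1*(-3571) = 64 + 3571 = 3635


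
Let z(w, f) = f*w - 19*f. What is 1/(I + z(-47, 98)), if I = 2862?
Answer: -1/3606 ≈ -0.00027732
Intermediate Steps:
z(w, f) = -19*f + f*w
1/(I + z(-47, 98)) = 1/(2862 + 98*(-19 - 47)) = 1/(2862 + 98*(-66)) = 1/(2862 - 6468) = 1/(-3606) = -1/3606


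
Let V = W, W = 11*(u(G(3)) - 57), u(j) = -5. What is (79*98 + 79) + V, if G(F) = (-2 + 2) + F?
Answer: 7139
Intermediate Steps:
G(F) = F (G(F) = 0 + F = F)
W = -682 (W = 11*(-5 - 57) = 11*(-62) = -682)
V = -682
(79*98 + 79) + V = (79*98 + 79) - 682 = (7742 + 79) - 682 = 7821 - 682 = 7139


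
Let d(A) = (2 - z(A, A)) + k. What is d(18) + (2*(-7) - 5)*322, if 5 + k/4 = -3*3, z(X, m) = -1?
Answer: -6171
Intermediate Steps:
k = -56 (k = -20 + 4*(-3*3) = -20 + 4*(-9) = -20 - 36 = -56)
d(A) = -53 (d(A) = (2 - 1*(-1)) - 56 = (2 + 1) - 56 = 3 - 56 = -53)
d(18) + (2*(-7) - 5)*322 = -53 + (2*(-7) - 5)*322 = -53 + (-14 - 5)*322 = -53 - 19*322 = -53 - 6118 = -6171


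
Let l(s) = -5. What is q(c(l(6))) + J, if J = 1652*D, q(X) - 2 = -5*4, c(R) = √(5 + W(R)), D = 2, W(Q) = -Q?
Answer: 3286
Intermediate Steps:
c(R) = √(5 - R)
q(X) = -18 (q(X) = 2 - 5*4 = 2 - 20 = -18)
J = 3304 (J = 1652*2 = 3304)
q(c(l(6))) + J = -18 + 3304 = 3286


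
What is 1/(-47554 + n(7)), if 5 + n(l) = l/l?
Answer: -1/47558 ≈ -2.1027e-5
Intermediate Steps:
n(l) = -4 (n(l) = -5 + l/l = -5 + 1 = -4)
1/(-47554 + n(7)) = 1/(-47554 - 4) = 1/(-47558) = -1/47558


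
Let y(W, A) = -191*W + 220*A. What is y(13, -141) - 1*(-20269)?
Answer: -13234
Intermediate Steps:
y(13, -141) - 1*(-20269) = (-191*13 + 220*(-141)) - 1*(-20269) = (-2483 - 31020) + 20269 = -33503 + 20269 = -13234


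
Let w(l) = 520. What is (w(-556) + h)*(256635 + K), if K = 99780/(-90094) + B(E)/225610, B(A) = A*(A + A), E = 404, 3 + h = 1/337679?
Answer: 227669724321292265056788/1715924900115965 ≈ 1.3268e+8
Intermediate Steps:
h = -1013036/337679 (h = -3 + 1/337679 = -1013036/337679 ≈ -3.0000)
B(A) = 2*A² (B(A) = A*(2*A) = 2*A²)
K = 1724549702/5081526835 (K = 99780/(-90094) + (2*404²)/225610 = 99780*(-1/90094) + (2*163216)*(1/225610) = -49890/45047 + 326432*(1/225610) = -49890/45047 + 163216/112805 = 1724549702/5081526835 ≈ 0.33938)
(w(-556) + h)*(256635 + K) = (520 - 1013036/337679)*(256635 + 1724549702/5081526835) = (174580044/337679)*(1304099363849927/5081526835) = 227669724321292265056788/1715924900115965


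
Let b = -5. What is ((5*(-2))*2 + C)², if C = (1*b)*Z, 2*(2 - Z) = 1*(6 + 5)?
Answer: 25/4 ≈ 6.2500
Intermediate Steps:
Z = -7/2 (Z = 2 - (6 + 5)/2 = 2 - 11/2 = -7/2 ≈ -3.5000)
C = 35/2 (C = (1*(-5))*(-7/2) = -5*(-7/2) = 35/2 ≈ 17.500)
((5*(-2))*2 + C)² = ((5*(-2))*2 + 35/2)² = (-10*2 + 35/2)² = (-20 + 35/2)² = (-5/2)² = 25/4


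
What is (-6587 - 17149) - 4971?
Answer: -28707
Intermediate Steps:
(-6587 - 17149) - 4971 = -23736 - 4971 = -28707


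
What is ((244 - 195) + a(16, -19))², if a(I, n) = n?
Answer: 900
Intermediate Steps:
((244 - 195) + a(16, -19))² = ((244 - 195) - 19)² = (49 - 19)² = 30² = 900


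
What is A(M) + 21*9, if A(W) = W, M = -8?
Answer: 181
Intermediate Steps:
A(M) + 21*9 = -8 + 21*9 = -8 + 189 = 181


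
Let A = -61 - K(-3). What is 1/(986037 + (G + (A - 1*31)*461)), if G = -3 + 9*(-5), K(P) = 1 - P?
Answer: 1/941733 ≈ 1.0619e-6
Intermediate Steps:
A = -65 (A = -61 - (1 - 1*(-3)) = -61 - (1 + 3) = -61 - 1*4 = -61 - 4 = -65)
G = -48 (G = -3 - 45 = -48)
1/(986037 + (G + (A - 1*31)*461)) = 1/(986037 + (-48 + (-65 - 1*31)*461)) = 1/(986037 + (-48 + (-65 - 31)*461)) = 1/(986037 + (-48 - 96*461)) = 1/(986037 + (-48 - 44256)) = 1/(986037 - 44304) = 1/941733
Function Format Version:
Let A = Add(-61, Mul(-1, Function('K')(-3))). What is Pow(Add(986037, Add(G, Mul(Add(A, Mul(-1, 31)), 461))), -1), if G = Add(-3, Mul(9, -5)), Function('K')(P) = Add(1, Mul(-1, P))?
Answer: Rational(1, 941733) ≈ 1.0619e-6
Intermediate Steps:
A = -65 (A = Add(-61, Mul(-1, Add(1, Mul(-1, -3)))) = Add(-61, Mul(-1, Add(1, 3))) = Add(-61, Mul(-1, 4)) = Add(-61, -4) = -65)
G = -48 (G = Add(-3, -45) = -48)
Pow(Add(986037, Add(G, Mul(Add(A, Mul(-1, 31)), 461))), -1) = Pow(Add(986037, Add(-48, Mul(Add(-65, Mul(-1, 31)), 461))), -1) = Pow(Add(986037, Add(-48, Mul(Add(-65, -31), 461))), -1) = Pow(Add(986037, Add(-48, Mul(-96, 461))), -1) = Pow(Add(986037, Add(-48, -44256)), -1) = Pow(Add(986037, -44304), -1) = Pow(941733, -1) = Rational(1, 941733)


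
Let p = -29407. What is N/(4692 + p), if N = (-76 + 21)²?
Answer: -605/4943 ≈ -0.12240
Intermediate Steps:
N = 3025 (N = (-55)² = 3025)
N/(4692 + p) = 3025/(4692 - 29407) = 3025/(-24715) = 3025*(-1/24715) = -605/4943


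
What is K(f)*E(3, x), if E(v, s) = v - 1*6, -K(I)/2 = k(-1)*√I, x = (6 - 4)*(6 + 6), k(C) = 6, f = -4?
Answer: 72*I ≈ 72.0*I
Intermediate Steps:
x = 24 (x = 2*12 = 24)
K(I) = -12*√I
E(v, s) = -6 + v (E(v, s) = v - 6 = -6 + v)
K(f)*E(3, x) = (-24*I)*(-6 + 3) = -24*I*(-3) = 72*I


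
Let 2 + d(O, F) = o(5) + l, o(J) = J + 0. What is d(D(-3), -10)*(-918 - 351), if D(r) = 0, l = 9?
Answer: -15228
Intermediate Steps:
o(J) = J
d(O, F) = 12 (d(O, F) = -2 + (5 + 9) = -2 + 14 = 12)
d(D(-3), -10)*(-918 - 351) = 12*(-918 - 351) = 12*(-1269) = -15228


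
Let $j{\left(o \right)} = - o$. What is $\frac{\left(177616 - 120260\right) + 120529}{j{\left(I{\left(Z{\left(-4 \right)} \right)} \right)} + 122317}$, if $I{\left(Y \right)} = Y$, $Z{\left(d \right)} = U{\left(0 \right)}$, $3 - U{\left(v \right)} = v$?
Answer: $\frac{177885}{122314} \approx 1.4543$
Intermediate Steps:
$U{\left(v \right)} = 3 - v$
$Z{\left(d \right)} = 3$ ($Z{\left(d \right)} = 3 - 0 = 3 + 0 = 3$)
$\frac{\left(177616 - 120260\right) + 120529}{j{\left(I{\left(Z{\left(-4 \right)} \right)} \right)} + 122317} = \frac{\left(177616 - 120260\right) + 120529}{\left(-1\right) 3 + 122317} = \frac{\left(177616 - 120260\right) + 120529}{-3 + 122317} = \frac{57356 + 120529}{122314} = 177885 \cdot \frac{1}{122314} = \frac{177885}{122314}$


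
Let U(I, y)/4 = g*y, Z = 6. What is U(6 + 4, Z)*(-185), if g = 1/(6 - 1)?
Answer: -888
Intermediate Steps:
g = ⅕ (g = 1/5 = ⅕ ≈ 0.20000)
U(I, y) = 4*y/5 (U(I, y) = 4*(y/5) = 4*y/5)
U(6 + 4, Z)*(-185) = ((⅘)*6)*(-185) = (24/5)*(-185) = -888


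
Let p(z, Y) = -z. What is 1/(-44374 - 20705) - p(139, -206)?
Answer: 9045980/65079 ≈ 139.00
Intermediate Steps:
1/(-44374 - 20705) - p(139, -206) = 1/(-44374 - 20705) - (-1)*139 = 1/(-65079) - 1*(-139) = -1/65079 + 139 = 9045980/65079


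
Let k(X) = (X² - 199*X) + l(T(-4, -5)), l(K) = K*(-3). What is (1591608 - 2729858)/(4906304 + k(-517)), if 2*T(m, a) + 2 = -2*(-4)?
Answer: -1138250/5276467 ≈ -0.21572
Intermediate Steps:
T(m, a) = 3 (T(m, a) = -1 + (-2*(-4))/2 = -1 + (½)*8 = -1 + 4 = 3)
l(K) = -3*K
k(X) = -9 + X² - 199*X (k(X) = (X² - 199*X) - 3*3 = (X² - 199*X) - 9 = -9 + X² - 199*X)
(1591608 - 2729858)/(4906304 + k(-517)) = (1591608 - 2729858)/(4906304 + (-9 + (-517)² - 199*(-517))) = -1138250/(4906304 + (-9 + 267289 + 102883)) = -1138250/(4906304 + 370163) = -1138250/5276467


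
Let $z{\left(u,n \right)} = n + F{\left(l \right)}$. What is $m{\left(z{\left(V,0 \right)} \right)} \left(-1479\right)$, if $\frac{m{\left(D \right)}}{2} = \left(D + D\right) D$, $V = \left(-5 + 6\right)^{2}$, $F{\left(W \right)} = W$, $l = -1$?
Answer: $-5916$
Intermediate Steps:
$V = 1$ ($V = 1^{2} = 1$)
$z{\left(u,n \right)} = -1 + n$ ($z{\left(u,n \right)} = n - 1 = -1 + n$)
$m{\left(D \right)} = 4 D^{2}$ ($m{\left(D \right)} = 2 \left(D + D\right) D = 2 \cdot 2 D D = 2 \cdot 2 D^{2} = 4 D^{2}$)
$m{\left(z{\left(V,0 \right)} \right)} \left(-1479\right) = 4 \left(-1 + 0\right)^{2} \left(-1479\right) = 4 \left(-1\right)^{2} \left(-1479\right) = 4 \cdot 1 \left(-1479\right) = 4 \left(-1479\right) = -5916$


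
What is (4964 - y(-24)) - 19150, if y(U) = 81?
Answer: -14267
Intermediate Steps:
(4964 - y(-24)) - 19150 = (4964 - 1*81) - 19150 = (4964 - 81) - 19150 = 4883 - 19150 = -14267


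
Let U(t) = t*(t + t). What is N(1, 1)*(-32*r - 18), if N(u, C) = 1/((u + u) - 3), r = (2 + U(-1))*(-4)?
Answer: -494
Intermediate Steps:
U(t) = 2*t**2 (U(t) = t*(2*t) = 2*t**2)
r = -16 (r = (2 + 2*(-1)**2)*(-4) = (2 + 2*1)*(-4) = (2 + 2)*(-4) = 4*(-4) = -16)
N(u, C) = 1/(-3 + 2*u) (N(u, C) = 1/(2*u - 3) = 1/(-3 + 2*u))
N(1, 1)*(-32*r - 18) = (-32*(-16) - 18)/(-3 + 2*1) = (512 - 18)/(-3 + 2) = 494/(-1) = -1*494 = -494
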